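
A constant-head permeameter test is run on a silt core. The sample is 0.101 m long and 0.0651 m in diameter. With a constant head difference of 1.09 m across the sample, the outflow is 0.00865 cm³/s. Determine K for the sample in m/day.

0.0208

Cross-sectional area A = π·(d/2)² = π × (0.0651/2)² = 0.003329 m².
Convert discharge: 0.00865 cm³/s = 8.650e-09 m³/s.
Darcy's law rearranged: K = Q·L / (A·Δh) = 8.650e-09 × 0.101 / (0.003329 × 1.09) = 2.408e-07 m/s = 0.02081 m/day.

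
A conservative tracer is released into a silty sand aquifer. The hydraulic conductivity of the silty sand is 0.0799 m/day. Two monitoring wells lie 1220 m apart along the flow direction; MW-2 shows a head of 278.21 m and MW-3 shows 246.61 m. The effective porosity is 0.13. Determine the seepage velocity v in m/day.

0.0159

Hydraulic gradient i = (278.21 − 246.61) / 1220 = 31.6 / 1220 = 0.02590.
Darcy flux q = K · i = 0.07990 × 0.02590 = 0.002070 m/day.
Seepage velocity v = q / n_e = 0.002070 / 0.13 = 0.01592 m/day.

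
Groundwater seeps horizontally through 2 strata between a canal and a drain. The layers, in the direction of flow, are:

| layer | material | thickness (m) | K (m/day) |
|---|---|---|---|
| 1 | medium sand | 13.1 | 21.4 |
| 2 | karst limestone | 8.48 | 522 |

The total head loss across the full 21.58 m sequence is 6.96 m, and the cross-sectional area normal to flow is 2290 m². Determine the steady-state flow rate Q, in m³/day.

25400

Flow is perpendicular to layering, so the layers act in series and the equivalent K is the thickness-weighted harmonic mean.
Total thickness L = 13.1 + 8.48 = 21.58 m.
Σ(b_i/K_i) = 13.1/21.4 + 8.48/522 = 0.6284 d.
K_eq = L / Σ(b_i/K_i) = 21.58 / 0.6284 = 34.34 m/day.
Q = K_eq · A · (Δh/L) = 34.34 × 2290 × (6.96/21.58) = 25364 m³/day.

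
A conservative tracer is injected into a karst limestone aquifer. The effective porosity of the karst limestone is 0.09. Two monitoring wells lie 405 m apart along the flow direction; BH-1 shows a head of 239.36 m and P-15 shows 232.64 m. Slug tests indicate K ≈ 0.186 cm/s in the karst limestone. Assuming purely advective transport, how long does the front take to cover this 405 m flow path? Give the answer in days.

13.7

Convert K: 0.186 cm/s × 864 = 160.7 m/day.
Hydraulic gradient i = (239.36 − 232.64) / 405 = 6.72 / 405 = 0.01659.
Darcy flux q = K · i = 160.7 × 0.01659 = 2.666 m/day.
Seepage velocity v = q / n_e = 2.666 / 0.09 = 29.63 m/day.
Travel time t = L / v = 405 / 29.63 = 13.67 days.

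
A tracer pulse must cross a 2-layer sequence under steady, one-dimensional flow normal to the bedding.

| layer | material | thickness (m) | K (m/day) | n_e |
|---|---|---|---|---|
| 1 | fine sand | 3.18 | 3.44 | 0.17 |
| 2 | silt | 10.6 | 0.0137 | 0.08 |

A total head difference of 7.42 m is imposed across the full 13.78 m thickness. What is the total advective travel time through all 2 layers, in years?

With flow normal to the layers, continuity requires the same specific discharge q through every layer.
Σ(b_i/K_i) = 3.18/3.44 + 10.6/0.0137 = 774.6 d.
q = Δh / Σ(b_i/K_i) = 7.42 / 774.6 = 0.009579 m/day.
In each layer the seepage velocity is v_i = q/n_i, so the layer transit time is t_i = b_i·n_i / q:
  layer 1 (fine sand): t_1 = 3.18 × 0.17 / 0.009579 = 56.44 d
  layer 2 (silt): t_2 = 10.6 × 0.08 / 0.009579 = 88.53 d
Total t = Σ t_i = 145.0 days = 0.3969 years.

0.397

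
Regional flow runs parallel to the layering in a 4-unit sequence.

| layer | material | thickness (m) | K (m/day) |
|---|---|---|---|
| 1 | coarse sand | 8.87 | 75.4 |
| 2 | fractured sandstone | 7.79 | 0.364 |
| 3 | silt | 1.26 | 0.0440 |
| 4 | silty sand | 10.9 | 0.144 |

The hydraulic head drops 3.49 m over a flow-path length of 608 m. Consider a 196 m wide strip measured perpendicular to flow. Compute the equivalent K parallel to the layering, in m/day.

23.4

Flow is parallel to layering, so each bed carries its own Darcy discharge and the transmissivities add.
Σ(K_i·b_i) = 75.4×8.87 + 0.364×7.79 + 0.0440×1.26 + 0.144×10.9 = 673.3 m²/day.
Total thickness b = 28.82 m, so K_eq = Σ(K_i·b_i)/b = 23.36 m/day.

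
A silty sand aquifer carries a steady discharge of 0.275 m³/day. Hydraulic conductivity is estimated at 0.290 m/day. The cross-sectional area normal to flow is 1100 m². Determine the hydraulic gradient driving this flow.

0.000862

From Q = K·A·i, i = Q / (K·A) = 0.275 / (0.2900 × 1100) = 0.0008621.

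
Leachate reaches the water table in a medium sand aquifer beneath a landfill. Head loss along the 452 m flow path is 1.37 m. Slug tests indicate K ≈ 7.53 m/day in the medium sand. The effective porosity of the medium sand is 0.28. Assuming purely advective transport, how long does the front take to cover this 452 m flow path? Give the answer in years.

15.2

Hydraulic gradient i = Δh / L = 1.37 / 452 = 0.003031.
Darcy flux q = K · i = 7.530 × 0.003031 = 0.02282 m/day.
Seepage velocity v = q / n_e = 0.02282 / 0.28 = 0.08151 m/day.
Travel time t = L / v = 452 / 0.08151 = 5545 days = 15.18 years.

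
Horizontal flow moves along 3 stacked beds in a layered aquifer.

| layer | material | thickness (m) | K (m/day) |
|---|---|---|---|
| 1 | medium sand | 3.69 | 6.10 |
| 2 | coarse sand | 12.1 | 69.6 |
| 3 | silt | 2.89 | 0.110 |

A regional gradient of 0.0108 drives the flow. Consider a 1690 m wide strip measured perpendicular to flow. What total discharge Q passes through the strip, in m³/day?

Flow is parallel to layering, so each bed carries its own Darcy discharge and the transmissivities add.
Σ(K_i·b_i) = 6.10×3.69 + 69.6×12.1 + 0.110×2.89 = 865.0 m²/day.
Hydraulic gradient i = 0.0108.
Q = Σ(K_i·b_i) · W · i = 865.0 × 1690 × 0.01080 = 15788 m³/day.

15800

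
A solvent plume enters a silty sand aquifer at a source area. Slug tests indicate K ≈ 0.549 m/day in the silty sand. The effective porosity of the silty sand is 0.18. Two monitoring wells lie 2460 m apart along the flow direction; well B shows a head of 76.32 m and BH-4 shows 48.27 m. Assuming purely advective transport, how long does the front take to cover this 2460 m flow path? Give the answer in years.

194

Hydraulic gradient i = (76.32 − 48.27) / 2460 = 28.05 / 2460 = 0.01140.
Darcy flux q = K · i = 0.5490 × 0.01140 = 0.006260 m/day.
Seepage velocity v = q / n_e = 0.006260 / 0.18 = 0.03478 m/day.
Travel time t = L / v = 2460 / 0.03478 = 70736 days = 193.7 years.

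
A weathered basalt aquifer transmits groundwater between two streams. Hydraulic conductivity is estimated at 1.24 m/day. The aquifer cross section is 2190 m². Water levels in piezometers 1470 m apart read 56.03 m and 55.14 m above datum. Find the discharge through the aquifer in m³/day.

1.64

Hydraulic gradient i = (56.03 − 55.14) / 1470 = 0.89 / 1470 = 0.0006054.
Darcy's law: Q = K · A · i = 1.240 × 2190 × 0.0006054 = 1.644 m³/day.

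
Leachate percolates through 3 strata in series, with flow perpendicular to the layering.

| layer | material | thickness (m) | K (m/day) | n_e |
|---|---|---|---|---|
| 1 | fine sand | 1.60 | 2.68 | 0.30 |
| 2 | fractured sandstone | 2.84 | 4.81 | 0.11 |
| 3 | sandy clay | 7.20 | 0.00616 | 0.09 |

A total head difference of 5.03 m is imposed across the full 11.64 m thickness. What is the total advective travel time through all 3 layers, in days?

335

With flow normal to the layers, continuity requires the same specific discharge q through every layer.
Σ(b_i/K_i) = 1.60/2.68 + 2.84/4.81 + 7.20/0.00616 = 1170 d.
q = Δh / Σ(b_i/K_i) = 5.03 / 1170 = 0.004299 m/day.
In each layer the seepage velocity is v_i = q/n_i, so the layer transit time is t_i = b_i·n_i / q:
  layer 1 (fine sand): t_1 = 1.60 × 0.30 / 0.004299 = 111.7 d
  layer 2 (fractured sandstone): t_2 = 2.84 × 0.11 / 0.004299 = 72.67 d
  layer 3 (sandy clay): t_3 = 7.20 × 0.09 / 0.004299 = 150.7 d
Total t = Σ t_i = 335.0 days.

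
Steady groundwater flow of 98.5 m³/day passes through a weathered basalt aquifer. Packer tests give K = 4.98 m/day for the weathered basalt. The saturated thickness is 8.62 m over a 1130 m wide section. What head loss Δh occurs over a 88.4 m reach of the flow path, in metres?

0.180

Cross-sectional area A = 1130 × 8.62 = 9741 m².
From Q = K·A·i, i = Q / (K·A) = 98.5 / (4.980 × 9741) = 0.002031.
Head loss Δh = i · L = 0.002031 × 88.4 = 0.1795 m.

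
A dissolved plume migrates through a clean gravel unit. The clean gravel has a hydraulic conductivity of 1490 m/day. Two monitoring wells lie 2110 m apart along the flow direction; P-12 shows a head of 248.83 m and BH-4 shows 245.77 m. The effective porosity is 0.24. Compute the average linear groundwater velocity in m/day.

Hydraulic gradient i = (248.83 − 245.77) / 2110 = 3.06 / 2110 = 0.001450.
Darcy flux q = K · i = 1490 × 0.001450 = 2.161 m/day.
Seepage velocity v = q / n_e = 2.161 / 0.24 = 9.004 m/day.

9.00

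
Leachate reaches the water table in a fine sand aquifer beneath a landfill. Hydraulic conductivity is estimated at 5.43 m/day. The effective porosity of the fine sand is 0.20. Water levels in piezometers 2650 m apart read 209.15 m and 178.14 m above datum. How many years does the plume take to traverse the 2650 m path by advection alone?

22.8

Hydraulic gradient i = (209.15 − 178.14) / 2650 = 31.01 / 2650 = 0.01170.
Darcy flux q = K · i = 5.430 × 0.01170 = 0.06354 m/day.
Seepage velocity v = q / n_e = 0.06354 / 0.20 = 0.3177 m/day.
Travel time t = L / v = 2650 / 0.3177 = 8341 days = 22.84 years.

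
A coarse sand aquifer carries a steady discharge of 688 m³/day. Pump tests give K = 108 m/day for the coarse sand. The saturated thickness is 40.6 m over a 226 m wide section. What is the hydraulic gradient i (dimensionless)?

0.000694

Cross-sectional area A = 226 × 40.6 = 9176 m².
From Q = K·A·i, i = Q / (K·A) = 688 / (108.0 × 9176) = 0.0006943.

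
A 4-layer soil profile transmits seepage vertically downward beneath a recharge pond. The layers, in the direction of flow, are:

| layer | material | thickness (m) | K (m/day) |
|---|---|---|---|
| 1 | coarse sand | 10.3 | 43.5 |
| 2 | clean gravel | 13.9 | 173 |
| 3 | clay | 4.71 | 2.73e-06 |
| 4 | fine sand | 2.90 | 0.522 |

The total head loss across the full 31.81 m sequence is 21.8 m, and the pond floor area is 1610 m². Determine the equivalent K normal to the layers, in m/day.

1.84e-05

Flow is perpendicular to layering, so the layers act in series and the equivalent K is the thickness-weighted harmonic mean.
Total thickness L = 10.3 + 13.9 + 4.71 + 2.90 = 31.81 m.
Σ(b_i/K_i) = 10.3/43.5 + 13.9/173 + 4.71/2.73e-06 + 2.90/0.522 = 1.725e+06 d.
K_eq = L / Σ(b_i/K_i) = 31.81 / 1.725e+06 = 1.844e-05 m/day.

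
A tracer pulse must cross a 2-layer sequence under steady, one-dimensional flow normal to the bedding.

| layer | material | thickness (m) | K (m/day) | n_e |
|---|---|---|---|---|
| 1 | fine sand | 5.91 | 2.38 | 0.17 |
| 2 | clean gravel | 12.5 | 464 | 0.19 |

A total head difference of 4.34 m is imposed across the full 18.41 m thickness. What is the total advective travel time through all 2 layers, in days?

With flow normal to the layers, continuity requires the same specific discharge q through every layer.
Σ(b_i/K_i) = 5.91/2.38 + 12.5/464 = 2.510 d.
q = Δh / Σ(b_i/K_i) = 4.34 / 2.510 = 1.729 m/day.
In each layer the seepage velocity is v_i = q/n_i, so the layer transit time is t_i = b_i·n_i / q:
  layer 1 (fine sand): t_1 = 5.91 × 0.17 / 1.729 = 0.5811 d
  layer 2 (clean gravel): t_2 = 12.5 × 0.19 / 1.729 = 1.374 d
Total t = Σ t_i = 1.955 days.

1.95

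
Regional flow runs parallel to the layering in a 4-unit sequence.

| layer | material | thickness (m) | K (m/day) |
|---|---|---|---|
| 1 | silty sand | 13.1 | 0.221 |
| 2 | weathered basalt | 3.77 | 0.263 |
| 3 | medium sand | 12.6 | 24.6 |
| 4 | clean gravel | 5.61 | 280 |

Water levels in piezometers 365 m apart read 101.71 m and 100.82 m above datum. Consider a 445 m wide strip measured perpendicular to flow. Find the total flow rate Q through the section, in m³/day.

2040

Flow is parallel to layering, so each bed carries its own Darcy discharge and the transmissivities add.
Σ(K_i·b_i) = 0.221×13.1 + 0.263×3.77 + 24.6×12.6 + 280×5.61 = 1885 m²/day.
Hydraulic gradient i = (101.71 − 100.82) / 365 = 0.89 / 365 = 0.002438.
Q = Σ(K_i·b_i) · W · i = 1885 × 445 × 0.002438 = 2045 m³/day.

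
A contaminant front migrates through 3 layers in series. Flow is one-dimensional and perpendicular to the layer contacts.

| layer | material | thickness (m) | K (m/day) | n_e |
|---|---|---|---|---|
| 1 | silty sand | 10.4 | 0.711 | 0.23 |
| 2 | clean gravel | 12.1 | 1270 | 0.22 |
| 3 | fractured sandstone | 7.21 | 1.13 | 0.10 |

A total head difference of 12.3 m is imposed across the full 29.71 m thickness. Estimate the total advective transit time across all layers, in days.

With flow normal to the layers, continuity requires the same specific discharge q through every layer.
Σ(b_i/K_i) = 10.4/0.711 + 12.1/1270 + 7.21/1.13 = 21.02 d.
q = Δh / Σ(b_i/K_i) = 12.3 / 21.02 = 0.5852 m/day.
In each layer the seepage velocity is v_i = q/n_i, so the layer transit time is t_i = b_i·n_i / q:
  layer 1 (silty sand): t_1 = 10.4 × 0.23 / 0.5852 = 4.087 d
  layer 2 (clean gravel): t_2 = 12.1 × 0.22 / 0.5852 = 4.549 d
  layer 3 (fractured sandstone): t_3 = 7.21 × 0.10 / 0.5852 = 1.232 d
Total t = Σ t_i = 9.868 days.

9.87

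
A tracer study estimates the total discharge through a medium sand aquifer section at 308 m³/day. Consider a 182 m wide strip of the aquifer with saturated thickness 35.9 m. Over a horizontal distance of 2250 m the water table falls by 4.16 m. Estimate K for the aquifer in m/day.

Cross-sectional area A = 182 × 35.9 = 6534 m².
Hydraulic gradient i = Δh / L = 4.16 / 2250 = 0.001849.
From Q = K·A·i, K = Q / (A·i) = 308 / (6534 × 0.001849) = 25.50 m/day.

25.5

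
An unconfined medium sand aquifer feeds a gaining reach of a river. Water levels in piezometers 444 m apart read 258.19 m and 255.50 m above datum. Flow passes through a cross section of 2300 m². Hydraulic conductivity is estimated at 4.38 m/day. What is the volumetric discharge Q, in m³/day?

Hydraulic gradient i = (258.19 − 255.50) / 444 = 2.69 / 444 = 0.006059.
Darcy's law: Q = K · A · i = 4.380 × 2300 × 0.006059 = 61.03 m³/day.

61.0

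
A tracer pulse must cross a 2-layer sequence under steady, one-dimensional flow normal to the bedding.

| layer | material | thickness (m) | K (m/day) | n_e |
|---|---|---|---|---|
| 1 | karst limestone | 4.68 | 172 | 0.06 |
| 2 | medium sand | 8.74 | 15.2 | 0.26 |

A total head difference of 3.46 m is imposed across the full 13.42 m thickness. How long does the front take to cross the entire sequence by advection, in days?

With flow normal to the layers, continuity requires the same specific discharge q through every layer.
Σ(b_i/K_i) = 4.68/172 + 8.74/15.2 = 0.6022 d.
q = Δh / Σ(b_i/K_i) = 3.46 / 0.6022 = 5.746 m/day.
In each layer the seepage velocity is v_i = q/n_i, so the layer transit time is t_i = b_i·n_i / q:
  layer 1 (karst limestone): t_1 = 4.68 × 0.06 / 5.746 = 0.04887 d
  layer 2 (medium sand): t_2 = 8.74 × 0.26 / 5.746 = 0.3955 d
Total t = Σ t_i = 0.4444 days.

0.444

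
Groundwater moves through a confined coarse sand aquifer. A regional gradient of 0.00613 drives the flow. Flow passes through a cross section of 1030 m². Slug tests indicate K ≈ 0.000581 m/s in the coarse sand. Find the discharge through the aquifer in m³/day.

317

Convert K: 0.000581 m/s × 86400 = 50.20 m/day.
Hydraulic gradient i = 0.00613.
Darcy's law: Q = K · A · i = 50.20 × 1030 × 0.006130 = 316.9 m³/day.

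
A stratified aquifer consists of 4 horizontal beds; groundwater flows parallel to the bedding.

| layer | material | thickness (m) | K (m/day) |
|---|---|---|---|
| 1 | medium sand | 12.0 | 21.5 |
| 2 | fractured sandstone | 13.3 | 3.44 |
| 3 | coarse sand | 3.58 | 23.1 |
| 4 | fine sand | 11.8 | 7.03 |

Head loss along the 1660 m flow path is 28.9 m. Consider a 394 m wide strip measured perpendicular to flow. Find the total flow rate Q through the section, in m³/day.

3220

Flow is parallel to layering, so each bed carries its own Darcy discharge and the transmissivities add.
Σ(K_i·b_i) = 21.5×12.0 + 3.44×13.3 + 23.1×3.58 + 7.03×11.8 = 469.4 m²/day.
Hydraulic gradient i = Δh / L = 28.9 / 1660 = 0.01741.
Q = Σ(K_i·b_i) · W · i = 469.4 × 394 × 0.01741 = 3220 m³/day.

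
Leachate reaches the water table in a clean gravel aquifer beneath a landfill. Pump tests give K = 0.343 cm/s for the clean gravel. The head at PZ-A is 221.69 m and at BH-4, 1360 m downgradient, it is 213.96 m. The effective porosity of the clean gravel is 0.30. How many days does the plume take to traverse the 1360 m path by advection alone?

Convert K: 0.343 cm/s × 864 = 296.4 m/day.
Hydraulic gradient i = (221.69 − 213.96) / 1360 = 7.73 / 1360 = 0.005684.
Darcy flux q = K · i = 296.4 × 0.005684 = 1.684 m/day.
Seepage velocity v = q / n_e = 1.684 / 0.30 = 5.615 m/day.
Travel time t = L / v = 1360 / 5.615 = 242.2 days.

242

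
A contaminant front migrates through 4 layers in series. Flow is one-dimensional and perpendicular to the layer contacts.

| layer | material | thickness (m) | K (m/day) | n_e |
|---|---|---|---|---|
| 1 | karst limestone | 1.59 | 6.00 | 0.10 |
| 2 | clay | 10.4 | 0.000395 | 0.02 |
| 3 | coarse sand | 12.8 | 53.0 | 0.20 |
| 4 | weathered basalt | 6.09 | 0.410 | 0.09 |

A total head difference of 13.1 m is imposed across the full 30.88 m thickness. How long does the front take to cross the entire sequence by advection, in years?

19.1

With flow normal to the layers, continuity requires the same specific discharge q through every layer.
Σ(b_i/K_i) = 1.59/6.00 + 10.4/0.000395 + 12.8/53.0 + 6.09/0.410 = 26344 d.
q = Δh / Σ(b_i/K_i) = 13.1 / 26344 = 0.0004973 m/day.
In each layer the seepage velocity is v_i = q/n_i, so the layer transit time is t_i = b_i·n_i / q:
  layer 1 (karst limestone): t_1 = 1.59 × 0.10 / 0.0004973 = 319.8 d
  layer 2 (clay): t_2 = 10.4 × 0.02 / 0.0004973 = 418.3 d
  layer 3 (coarse sand): t_3 = 12.8 × 0.20 / 0.0004973 = 5148 d
  layer 4 (weathered basalt): t_4 = 6.09 × 0.09 / 0.0004973 = 1102 d
Total t = Σ t_i = 6989 days = 19.13 years.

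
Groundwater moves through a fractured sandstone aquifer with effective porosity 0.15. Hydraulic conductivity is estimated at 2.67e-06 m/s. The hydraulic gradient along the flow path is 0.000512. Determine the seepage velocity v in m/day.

Convert K: 2.67e-06 m/s × 86400 = 0.2307 m/day.
Hydraulic gradient i = 0.000512.
Darcy flux q = K · i = 0.2307 × 0.0005120 = 0.0001181 m/day.
Seepage velocity v = q / n_e = 0.0001181 / 0.15 = 0.0007874 m/day.

0.000787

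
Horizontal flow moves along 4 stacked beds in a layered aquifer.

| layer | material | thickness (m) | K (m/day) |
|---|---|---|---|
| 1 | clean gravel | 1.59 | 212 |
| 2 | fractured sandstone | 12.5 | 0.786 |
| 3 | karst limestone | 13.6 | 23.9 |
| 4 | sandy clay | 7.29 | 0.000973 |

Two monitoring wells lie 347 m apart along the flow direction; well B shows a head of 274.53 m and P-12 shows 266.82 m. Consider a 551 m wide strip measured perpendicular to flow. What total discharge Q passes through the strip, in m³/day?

8230

Flow is parallel to layering, so each bed carries its own Darcy discharge and the transmissivities add.
Σ(K_i·b_i) = 212×1.59 + 0.786×12.5 + 23.9×13.6 + 0.000973×7.29 = 672.0 m²/day.
Hydraulic gradient i = (274.53 − 266.82) / 347 = 7.71 / 347 = 0.02222.
Q = Σ(K_i·b_i) · W · i = 672.0 × 551 × 0.02222 = 8226 m³/day.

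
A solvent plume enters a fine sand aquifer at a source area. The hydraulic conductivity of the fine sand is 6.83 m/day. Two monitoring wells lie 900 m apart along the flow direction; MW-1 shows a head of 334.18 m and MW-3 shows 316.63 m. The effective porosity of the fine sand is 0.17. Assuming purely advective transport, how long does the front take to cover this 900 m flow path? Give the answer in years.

Hydraulic gradient i = (334.18 − 316.63) / 900 = 17.55 / 900 = 0.01950.
Darcy flux q = K · i = 6.830 × 0.01950 = 0.1332 m/day.
Seepage velocity v = q / n_e = 0.1332 / 0.17 = 0.7834 m/day.
Travel time t = L / v = 900 / 0.7834 = 1149 days = 3.145 years.

3.15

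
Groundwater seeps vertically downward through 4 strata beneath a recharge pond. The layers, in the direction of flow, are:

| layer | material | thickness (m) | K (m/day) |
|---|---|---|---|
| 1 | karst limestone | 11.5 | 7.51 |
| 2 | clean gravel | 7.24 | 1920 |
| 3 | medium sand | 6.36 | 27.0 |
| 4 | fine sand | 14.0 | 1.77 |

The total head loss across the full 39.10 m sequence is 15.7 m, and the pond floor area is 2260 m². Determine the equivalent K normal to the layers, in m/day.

Flow is perpendicular to layering, so the layers act in series and the equivalent K is the thickness-weighted harmonic mean.
Total thickness L = 11.5 + 7.24 + 6.36 + 14.0 = 39.10 m.
Σ(b_i/K_i) = 11.5/7.51 + 7.24/1920 + 6.36/27.0 + 14.0/1.77 = 9.680 d.
K_eq = L / Σ(b_i/K_i) = 39.10 / 9.680 = 4.039 m/day.

4.04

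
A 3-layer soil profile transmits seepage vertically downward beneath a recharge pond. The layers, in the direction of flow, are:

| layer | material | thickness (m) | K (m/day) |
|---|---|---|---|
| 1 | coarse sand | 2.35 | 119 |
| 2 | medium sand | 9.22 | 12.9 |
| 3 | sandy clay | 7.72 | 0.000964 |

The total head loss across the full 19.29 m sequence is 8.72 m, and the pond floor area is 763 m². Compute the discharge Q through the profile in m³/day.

Flow is perpendicular to layering, so the layers act in series and the equivalent K is the thickness-weighted harmonic mean.
Total thickness L = 2.35 + 9.22 + 7.72 = 19.29 m.
Σ(b_i/K_i) = 2.35/119 + 9.22/12.9 + 7.72/0.000964 = 8009 d.
K_eq = L / Σ(b_i/K_i) = 19.29 / 8009 = 0.002409 m/day.
Q = K_eq · A · (Δh/L) = 0.002409 × 763 × (8.72/19.29) = 0.8307 m³/day.

0.831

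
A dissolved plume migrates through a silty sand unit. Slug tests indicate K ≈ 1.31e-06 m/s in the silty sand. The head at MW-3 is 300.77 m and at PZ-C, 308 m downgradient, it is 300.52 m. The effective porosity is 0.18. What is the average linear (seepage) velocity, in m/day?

Convert K: 1.31e-06 m/s × 86400 = 0.1132 m/day.
Hydraulic gradient i = (300.77 − 300.52) / 308 = 0.25 / 308 = 0.0008117.
Darcy flux q = K · i = 0.1132 × 0.0008117 = 9.187e-05 m/day.
Seepage velocity v = q / n_e = 9.187e-05 / 0.18 = 0.0005104 m/day.

0.000510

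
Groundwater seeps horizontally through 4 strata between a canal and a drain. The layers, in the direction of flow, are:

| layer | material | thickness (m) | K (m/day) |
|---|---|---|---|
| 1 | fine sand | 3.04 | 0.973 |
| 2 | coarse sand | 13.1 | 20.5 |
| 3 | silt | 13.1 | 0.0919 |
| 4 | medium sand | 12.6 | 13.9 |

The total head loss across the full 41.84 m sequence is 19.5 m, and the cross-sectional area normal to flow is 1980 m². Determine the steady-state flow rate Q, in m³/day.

262

Flow is perpendicular to layering, so the layers act in series and the equivalent K is the thickness-weighted harmonic mean.
Total thickness L = 3.04 + 13.1 + 13.1 + 12.6 = 41.84 m.
Σ(b_i/K_i) = 3.04/0.973 + 13.1/20.5 + 13.1/0.0919 + 12.6/13.9 = 147.2 d.
K_eq = L / Σ(b_i/K_i) = 41.84 / 147.2 = 0.2842 m/day.
Q = K_eq · A · (Δh/L) = 0.2842 × 1980 × (19.5/41.84) = 262.3 m³/day.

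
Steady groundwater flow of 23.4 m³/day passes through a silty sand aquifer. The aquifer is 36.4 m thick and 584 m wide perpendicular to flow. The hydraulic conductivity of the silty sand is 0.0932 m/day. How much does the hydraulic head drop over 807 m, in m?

9.53

Cross-sectional area A = 584 × 36.4 = 21258 m².
From Q = K·A·i, i = Q / (K·A) = 23.4 / (0.09320 × 21258) = 0.01181.
Head loss Δh = i · L = 0.01181 × 807 = 9.531 m.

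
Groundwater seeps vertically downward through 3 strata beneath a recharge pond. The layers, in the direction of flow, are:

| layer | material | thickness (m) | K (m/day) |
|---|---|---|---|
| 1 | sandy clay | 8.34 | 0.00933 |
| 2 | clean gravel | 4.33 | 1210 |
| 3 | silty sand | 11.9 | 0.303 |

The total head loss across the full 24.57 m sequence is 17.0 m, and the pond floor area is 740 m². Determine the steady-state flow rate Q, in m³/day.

Flow is perpendicular to layering, so the layers act in series and the equivalent K is the thickness-weighted harmonic mean.
Total thickness L = 8.34 + 4.33 + 11.9 = 24.57 m.
Σ(b_i/K_i) = 8.34/0.00933 + 4.33/1210 + 11.9/0.303 = 933.2 d.
K_eq = L / Σ(b_i/K_i) = 24.57 / 933.2 = 0.02633 m/day.
Q = K_eq · A · (Δh/L) = 0.02633 × 740 × (17.0/24.57) = 13.48 m³/day.

13.5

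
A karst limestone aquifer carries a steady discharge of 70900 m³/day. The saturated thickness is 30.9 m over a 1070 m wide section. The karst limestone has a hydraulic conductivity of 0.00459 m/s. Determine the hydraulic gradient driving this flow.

0.00541

Convert K: 0.00459 m/s × 86400 = 396.6 m/day.
Cross-sectional area A = 1070 × 30.9 = 33063 m².
From Q = K·A·i, i = Q / (K·A) = 70900 / (396.6 × 33063) = 0.005407.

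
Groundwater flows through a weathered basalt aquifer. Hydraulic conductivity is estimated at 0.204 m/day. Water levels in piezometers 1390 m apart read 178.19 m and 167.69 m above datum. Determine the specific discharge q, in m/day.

Hydraulic gradient i = (178.19 − 167.69) / 1390 = 10.5 / 1390 = 0.007554.
Specific discharge q = K · i = 0.2040 × 0.007554 = 0.001541 m/day.

0.00154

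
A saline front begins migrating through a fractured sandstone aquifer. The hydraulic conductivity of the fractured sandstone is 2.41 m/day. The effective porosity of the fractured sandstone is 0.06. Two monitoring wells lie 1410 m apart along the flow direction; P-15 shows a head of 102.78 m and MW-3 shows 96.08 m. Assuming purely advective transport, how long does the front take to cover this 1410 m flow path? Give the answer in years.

20.2

Hydraulic gradient i = (102.78 − 96.08) / 1410 = 6.7 / 1410 = 0.004752.
Darcy flux q = K · i = 2.410 × 0.004752 = 0.01145 m/day.
Seepage velocity v = q / n_e = 0.01145 / 0.06 = 0.1909 m/day.
Travel time t = L / v = 1410 / 0.1909 = 7388 days = 20.23 years.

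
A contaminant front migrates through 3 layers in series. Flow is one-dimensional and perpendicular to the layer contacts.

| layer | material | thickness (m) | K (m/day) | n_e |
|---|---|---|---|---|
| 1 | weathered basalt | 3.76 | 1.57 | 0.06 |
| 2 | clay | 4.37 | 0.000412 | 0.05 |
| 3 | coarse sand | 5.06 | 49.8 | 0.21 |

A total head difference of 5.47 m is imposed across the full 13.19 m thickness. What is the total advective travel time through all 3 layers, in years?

8.00

With flow normal to the layers, continuity requires the same specific discharge q through every layer.
Σ(b_i/K_i) = 3.76/1.57 + 4.37/0.000412 + 5.06/49.8 = 10609 d.
q = Δh / Σ(b_i/K_i) = 5.47 / 10609 = 0.0005156 m/day.
In each layer the seepage velocity is v_i = q/n_i, so the layer transit time is t_i = b_i·n_i / q:
  layer 1 (weathered basalt): t_1 = 3.76 × 0.06 / 0.0005156 = 437.6 d
  layer 2 (clay): t_2 = 4.37 × 0.05 / 0.0005156 = 423.8 d
  layer 3 (coarse sand): t_3 = 5.06 × 0.21 / 0.0005156 = 2061 d
Total t = Σ t_i = 2922 days = 8.001 years.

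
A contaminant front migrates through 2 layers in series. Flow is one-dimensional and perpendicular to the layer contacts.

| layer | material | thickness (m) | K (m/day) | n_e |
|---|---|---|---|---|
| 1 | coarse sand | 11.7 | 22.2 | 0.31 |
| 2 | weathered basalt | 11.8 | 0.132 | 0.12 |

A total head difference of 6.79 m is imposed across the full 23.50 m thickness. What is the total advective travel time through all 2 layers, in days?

66.8

With flow normal to the layers, continuity requires the same specific discharge q through every layer.
Σ(b_i/K_i) = 11.7/22.2 + 11.8/0.132 = 89.92 d.
q = Δh / Σ(b_i/K_i) = 6.79 / 89.92 = 0.07551 m/day.
In each layer the seepage velocity is v_i = q/n_i, so the layer transit time is t_i = b_i·n_i / q:
  layer 1 (coarse sand): t_1 = 11.7 × 0.31 / 0.07551 = 48.03 d
  layer 2 (weathered basalt): t_2 = 11.8 × 0.12 / 0.07551 = 18.75 d
Total t = Σ t_i = 66.79 days.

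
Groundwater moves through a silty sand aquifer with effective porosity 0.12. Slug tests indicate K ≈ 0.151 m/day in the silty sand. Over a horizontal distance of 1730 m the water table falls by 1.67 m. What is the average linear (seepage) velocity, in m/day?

0.00121

Hydraulic gradient i = Δh / L = 1.67 / 1730 = 0.0009653.
Darcy flux q = K · i = 0.1510 × 0.0009653 = 0.0001458 m/day.
Seepage velocity v = q / n_e = 0.0001458 / 0.12 = 0.001215 m/day.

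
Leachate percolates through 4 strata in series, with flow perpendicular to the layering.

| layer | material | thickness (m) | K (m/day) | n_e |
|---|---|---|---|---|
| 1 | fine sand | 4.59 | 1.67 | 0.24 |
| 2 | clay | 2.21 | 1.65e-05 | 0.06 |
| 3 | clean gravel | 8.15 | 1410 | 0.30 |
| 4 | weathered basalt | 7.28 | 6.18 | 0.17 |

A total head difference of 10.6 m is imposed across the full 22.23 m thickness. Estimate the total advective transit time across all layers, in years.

170

With flow normal to the layers, continuity requires the same specific discharge q through every layer.
Σ(b_i/K_i) = 4.59/1.67 + 2.21/1.65e-05 + 8.15/1410 + 7.28/6.18 = 1.339e+05 d.
q = Δh / Σ(b_i/K_i) = 10.6 / 1.339e+05 = 7.914e-05 m/day.
In each layer the seepage velocity is v_i = q/n_i, so the layer transit time is t_i = b_i·n_i / q:
  layer 1 (fine sand): t_1 = 4.59 × 0.24 / 7.914e-05 = 13920 d
  layer 2 (clay): t_2 = 2.21 × 0.06 / 7.914e-05 = 1676 d
  layer 3 (clean gravel): t_3 = 8.15 × 0.30 / 7.914e-05 = 30895 d
  layer 4 (weathered basalt): t_4 = 7.28 × 0.17 / 7.914e-05 = 15639 d
Total t = Σ t_i = 62129 days = 170.1 years.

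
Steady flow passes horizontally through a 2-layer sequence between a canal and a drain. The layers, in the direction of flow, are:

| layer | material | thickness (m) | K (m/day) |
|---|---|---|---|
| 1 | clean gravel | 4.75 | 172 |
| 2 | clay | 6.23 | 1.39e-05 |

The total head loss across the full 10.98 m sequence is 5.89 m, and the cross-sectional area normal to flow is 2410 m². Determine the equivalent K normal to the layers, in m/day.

2.45e-05

Flow is perpendicular to layering, so the layers act in series and the equivalent K is the thickness-weighted harmonic mean.
Total thickness L = 4.75 + 6.23 = 10.98 m.
Σ(b_i/K_i) = 4.75/172 + 6.23/1.39e-05 = 4.482e+05 d.
K_eq = L / Σ(b_i/K_i) = 10.98 / 4.482e+05 = 2.450e-05 m/day.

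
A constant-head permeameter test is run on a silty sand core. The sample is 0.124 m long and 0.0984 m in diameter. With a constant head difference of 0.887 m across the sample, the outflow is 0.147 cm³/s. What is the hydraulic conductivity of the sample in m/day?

Cross-sectional area A = π·(d/2)² = π × (0.0984/2)² = 0.007605 m².
Convert discharge: 0.147 cm³/s = 1.470e-07 m³/s.
Darcy's law rearranged: K = Q·L / (A·Δh) = 1.470e-07 × 0.124 / (0.007605 × 0.887) = 2.702e-06 m/s = 0.2335 m/day.

0.233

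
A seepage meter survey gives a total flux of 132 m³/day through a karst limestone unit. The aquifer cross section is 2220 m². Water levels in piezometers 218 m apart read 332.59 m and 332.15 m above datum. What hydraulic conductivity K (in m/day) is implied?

Hydraulic gradient i = (332.59 − 332.15) / 218 = 0.44 / 218 = 0.002018.
From Q = K·A·i, K = Q / (A·i) = 132 / (2220 × 0.002018) = 29.46 m/day.

29.5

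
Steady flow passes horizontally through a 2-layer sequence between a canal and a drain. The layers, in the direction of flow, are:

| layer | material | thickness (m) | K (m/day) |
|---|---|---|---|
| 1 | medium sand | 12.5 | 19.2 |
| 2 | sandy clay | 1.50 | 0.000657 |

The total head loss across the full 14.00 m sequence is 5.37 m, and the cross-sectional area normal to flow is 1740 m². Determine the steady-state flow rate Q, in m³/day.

4.09

Flow is perpendicular to layering, so the layers act in series and the equivalent K is the thickness-weighted harmonic mean.
Total thickness L = 12.5 + 1.50 = 14.00 m.
Σ(b_i/K_i) = 12.5/19.2 + 1.50/0.000657 = 2284 d.
K_eq = L / Σ(b_i/K_i) = 14.00 / 2284 = 0.006130 m/day.
Q = K_eq · A · (Δh/L) = 0.006130 × 1740 × (5.37/14.00) = 4.091 m³/day.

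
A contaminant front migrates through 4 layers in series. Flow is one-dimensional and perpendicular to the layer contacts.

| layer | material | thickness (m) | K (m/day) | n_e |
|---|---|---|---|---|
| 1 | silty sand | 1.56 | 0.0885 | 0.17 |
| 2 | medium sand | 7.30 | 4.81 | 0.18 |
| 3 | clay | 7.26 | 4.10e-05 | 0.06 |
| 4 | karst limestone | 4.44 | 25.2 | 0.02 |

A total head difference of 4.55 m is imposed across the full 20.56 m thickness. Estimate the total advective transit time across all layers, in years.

With flow normal to the layers, continuity requires the same specific discharge q through every layer.
Σ(b_i/K_i) = 1.56/0.0885 + 7.30/4.81 + 7.26/4.10e-05 + 4.44/25.2 = 1.771e+05 d.
q = Δh / Σ(b_i/K_i) = 4.55 / 1.771e+05 = 2.569e-05 m/day.
In each layer the seepage velocity is v_i = q/n_i, so the layer transit time is t_i = b_i·n_i / q:
  layer 1 (silty sand): t_1 = 1.56 × 0.17 / 2.569e-05 = 10322 d
  layer 2 (medium sand): t_2 = 7.30 × 0.18 / 2.569e-05 = 51143 d
  layer 3 (clay): t_3 = 7.26 × 0.06 / 2.569e-05 = 16954 d
  layer 4 (karst limestone): t_4 = 4.44 × 0.02 / 2.569e-05 = 3456 d
Total t = Σ t_i = 81875 days = 224.2 years.

224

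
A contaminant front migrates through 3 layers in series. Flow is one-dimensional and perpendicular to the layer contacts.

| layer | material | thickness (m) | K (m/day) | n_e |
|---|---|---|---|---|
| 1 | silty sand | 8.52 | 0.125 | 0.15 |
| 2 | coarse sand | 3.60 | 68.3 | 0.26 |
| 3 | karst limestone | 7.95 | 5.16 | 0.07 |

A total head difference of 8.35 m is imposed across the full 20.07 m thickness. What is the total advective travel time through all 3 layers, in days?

23.1

With flow normal to the layers, continuity requires the same specific discharge q through every layer.
Σ(b_i/K_i) = 8.52/0.125 + 3.60/68.3 + 7.95/5.16 = 69.75 d.
q = Δh / Σ(b_i/K_i) = 8.35 / 69.75 = 0.1197 m/day.
In each layer the seepage velocity is v_i = q/n_i, so the layer transit time is t_i = b_i·n_i / q:
  layer 1 (silty sand): t_1 = 8.52 × 0.15 / 0.1197 = 10.68 d
  layer 2 (coarse sand): t_2 = 3.60 × 0.26 / 0.1197 = 7.819 d
  layer 3 (karst limestone): t_3 = 7.95 × 0.07 / 0.1197 = 4.649 d
Total t = Σ t_i = 23.14 days.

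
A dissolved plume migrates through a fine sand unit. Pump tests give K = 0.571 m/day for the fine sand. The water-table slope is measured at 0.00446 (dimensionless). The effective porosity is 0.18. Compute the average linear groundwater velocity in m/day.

0.0141

Hydraulic gradient i = 0.00446.
Darcy flux q = K · i = 0.5710 × 0.004460 = 0.002547 m/day.
Seepage velocity v = q / n_e = 0.002547 / 0.18 = 0.01415 m/day.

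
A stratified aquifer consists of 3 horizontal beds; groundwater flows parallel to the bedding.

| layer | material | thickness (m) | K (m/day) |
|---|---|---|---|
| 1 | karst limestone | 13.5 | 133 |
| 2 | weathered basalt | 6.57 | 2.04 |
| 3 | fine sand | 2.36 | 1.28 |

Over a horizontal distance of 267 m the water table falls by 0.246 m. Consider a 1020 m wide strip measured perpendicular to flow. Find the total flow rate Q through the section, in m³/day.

1700

Flow is parallel to layering, so each bed carries its own Darcy discharge and the transmissivities add.
Σ(K_i·b_i) = 133×13.5 + 2.04×6.57 + 1.28×2.36 = 1812 m²/day.
Hydraulic gradient i = Δh / L = 0.246 / 267 = 0.0009213.
Q = Σ(K_i·b_i) · W · i = 1812 × 1020 × 0.0009213 = 1703 m³/day.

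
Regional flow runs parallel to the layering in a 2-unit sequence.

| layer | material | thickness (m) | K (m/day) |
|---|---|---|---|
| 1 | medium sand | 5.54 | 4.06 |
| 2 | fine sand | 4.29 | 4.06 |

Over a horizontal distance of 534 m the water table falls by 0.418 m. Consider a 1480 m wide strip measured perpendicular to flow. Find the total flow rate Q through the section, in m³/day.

46.2

Flow is parallel to layering, so each bed carries its own Darcy discharge and the transmissivities add.
Σ(K_i·b_i) = 4.06×5.54 + 4.06×4.29 = 39.91 m²/day.
Hydraulic gradient i = Δh / L = 0.418 / 534 = 0.0007828.
Q = Σ(K_i·b_i) · W · i = 39.91 × 1480 × 0.0007828 = 46.24 m³/day.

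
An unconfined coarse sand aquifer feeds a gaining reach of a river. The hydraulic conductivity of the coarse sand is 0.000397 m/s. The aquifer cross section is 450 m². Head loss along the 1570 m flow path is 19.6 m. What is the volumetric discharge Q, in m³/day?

Convert K: 0.000397 m/s × 86400 = 34.30 m/day.
Hydraulic gradient i = Δh / L = 19.6 / 1570 = 0.01248.
Darcy's law: Q = K · A · i = 34.30 × 450.0 × 0.01248 = 192.7 m³/day.

193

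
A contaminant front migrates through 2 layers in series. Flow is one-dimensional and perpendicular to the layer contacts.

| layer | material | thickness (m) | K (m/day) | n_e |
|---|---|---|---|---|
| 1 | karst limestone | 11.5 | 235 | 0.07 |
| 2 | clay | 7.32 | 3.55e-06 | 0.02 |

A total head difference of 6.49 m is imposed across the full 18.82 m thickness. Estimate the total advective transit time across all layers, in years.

828

With flow normal to the layers, continuity requires the same specific discharge q through every layer.
Σ(b_i/K_i) = 11.5/235 + 7.32/3.55e-06 = 2.062e+06 d.
q = Δh / Σ(b_i/K_i) = 6.49 / 2.062e+06 = 3.147e-06 m/day.
In each layer the seepage velocity is v_i = q/n_i, so the layer transit time is t_i = b_i·n_i / q:
  layer 1 (karst limestone): t_1 = 11.5 × 0.07 / 3.147e-06 = 2.558e+05 d
  layer 2 (clay): t_2 = 7.32 × 0.02 / 3.147e-06 = 46514 d
Total t = Σ t_i = 3.023e+05 days = 827.6 years.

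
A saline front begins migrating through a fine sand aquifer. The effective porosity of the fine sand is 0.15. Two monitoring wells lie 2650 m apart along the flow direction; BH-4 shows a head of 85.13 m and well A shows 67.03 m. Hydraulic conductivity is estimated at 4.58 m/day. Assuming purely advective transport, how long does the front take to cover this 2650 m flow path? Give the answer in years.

Hydraulic gradient i = (85.13 − 67.03) / 2650 = 18.1 / 2650 = 0.006830.
Darcy flux q = K · i = 4.580 × 0.006830 = 0.03128 m/day.
Seepage velocity v = q / n_e = 0.03128 / 0.15 = 0.2085 m/day.
Travel time t = L / v = 2650 / 0.2085 = 12707 days = 34.79 years.

34.8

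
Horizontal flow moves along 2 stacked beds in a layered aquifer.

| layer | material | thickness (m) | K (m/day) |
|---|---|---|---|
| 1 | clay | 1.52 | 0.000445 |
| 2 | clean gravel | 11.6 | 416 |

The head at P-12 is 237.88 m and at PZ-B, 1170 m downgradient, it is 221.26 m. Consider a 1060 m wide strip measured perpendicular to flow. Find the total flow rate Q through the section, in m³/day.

72700

Flow is parallel to layering, so each bed carries its own Darcy discharge and the transmissivities add.
Σ(K_i·b_i) = 0.000445×1.52 + 416×11.6 = 4826 m²/day.
Hydraulic gradient i = (237.88 − 221.26) / 1170 = 16.62 / 1170 = 0.01421.
Q = Σ(K_i·b_i) · W · i = 4826 × 1060 × 0.01421 = 72661 m³/day.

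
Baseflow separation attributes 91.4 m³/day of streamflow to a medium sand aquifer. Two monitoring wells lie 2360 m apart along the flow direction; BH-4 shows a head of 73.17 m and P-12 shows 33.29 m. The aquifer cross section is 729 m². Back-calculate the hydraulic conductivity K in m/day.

7.42

Hydraulic gradient i = (73.17 − 33.29) / 2360 = 39.88 / 2360 = 0.01690.
From Q = K·A·i, K = Q / (A·i) = 91.4 / (729.0 × 0.01690) = 7.420 m/day.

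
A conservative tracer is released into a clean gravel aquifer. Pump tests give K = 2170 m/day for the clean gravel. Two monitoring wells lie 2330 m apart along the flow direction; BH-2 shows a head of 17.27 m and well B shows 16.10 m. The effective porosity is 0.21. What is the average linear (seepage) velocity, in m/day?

Hydraulic gradient i = (17.27 − 16.10) / 2330 = 1.17 / 2330 = 0.0005021.
Darcy flux q = K · i = 2170 × 0.0005021 = 1.090 m/day.
Seepage velocity v = q / n_e = 1.090 / 0.21 = 5.189 m/day.

5.19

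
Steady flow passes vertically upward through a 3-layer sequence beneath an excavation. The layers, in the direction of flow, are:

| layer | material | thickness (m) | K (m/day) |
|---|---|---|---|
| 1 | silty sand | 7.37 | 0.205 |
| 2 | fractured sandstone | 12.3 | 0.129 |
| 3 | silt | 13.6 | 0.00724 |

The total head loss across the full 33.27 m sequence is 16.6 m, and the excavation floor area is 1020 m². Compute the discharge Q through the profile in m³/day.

Flow is perpendicular to layering, so the layers act in series and the equivalent K is the thickness-weighted harmonic mean.
Total thickness L = 7.37 + 12.3 + 13.6 = 33.27 m.
Σ(b_i/K_i) = 7.37/0.205 + 12.3/0.129 + 13.6/0.00724 = 2010 d.
K_eq = L / Σ(b_i/K_i) = 33.27 / 2010 = 0.01655 m/day.
Q = K_eq · A · (Δh/L) = 0.01655 × 1020 × (16.6/33.27) = 8.425 m³/day.

8.42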